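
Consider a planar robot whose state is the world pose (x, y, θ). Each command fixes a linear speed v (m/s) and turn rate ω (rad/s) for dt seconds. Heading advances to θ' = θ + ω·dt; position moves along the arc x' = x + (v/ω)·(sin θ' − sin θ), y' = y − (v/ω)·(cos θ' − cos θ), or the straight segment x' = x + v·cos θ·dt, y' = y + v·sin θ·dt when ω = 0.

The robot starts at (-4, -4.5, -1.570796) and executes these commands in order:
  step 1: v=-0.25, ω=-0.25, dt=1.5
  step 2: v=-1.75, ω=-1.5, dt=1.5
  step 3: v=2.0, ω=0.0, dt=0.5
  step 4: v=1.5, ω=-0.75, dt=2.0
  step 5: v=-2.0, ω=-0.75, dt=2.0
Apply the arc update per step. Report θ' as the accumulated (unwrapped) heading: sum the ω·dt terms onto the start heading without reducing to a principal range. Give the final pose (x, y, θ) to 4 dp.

(-5.2812, 0.1259, -7.1958)

step 1: θ'=-1.9458 (R=1.0000) → pose (-3.9305, -4.1337, -1.9458)
step 2: θ'=-4.1958 (R=1.1667) → pose (-1.8305, -3.9848, -4.1958)
step 3: θ'=-4.1958 (straight) → pose (-2.3244, -3.1153, -4.1958)
step 4: θ'=-5.6958 (R=-2.0000) → pose (-1.6938, -0.4627, -5.6958)
step 5: θ'=-7.1958 (R=2.6667) → pose (-5.2812, 0.1259, -7.1958)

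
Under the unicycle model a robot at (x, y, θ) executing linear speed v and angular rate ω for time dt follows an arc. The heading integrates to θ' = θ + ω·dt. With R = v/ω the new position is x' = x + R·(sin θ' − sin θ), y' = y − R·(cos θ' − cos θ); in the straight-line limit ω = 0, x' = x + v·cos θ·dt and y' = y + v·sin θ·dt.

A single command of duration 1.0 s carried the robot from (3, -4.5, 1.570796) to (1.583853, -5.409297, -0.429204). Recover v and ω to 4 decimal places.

v = -2.0000, ω = -2.0000

Δθ = -0.429204 − 1.570796 = -2.000000
ω = Δθ/dt = -2.000000/1.0 = -2.0000
R = Δx/(sin θ' − sin θ) = 1.0000
v = R·ω = 1.0000·-2.0000 = -2.0000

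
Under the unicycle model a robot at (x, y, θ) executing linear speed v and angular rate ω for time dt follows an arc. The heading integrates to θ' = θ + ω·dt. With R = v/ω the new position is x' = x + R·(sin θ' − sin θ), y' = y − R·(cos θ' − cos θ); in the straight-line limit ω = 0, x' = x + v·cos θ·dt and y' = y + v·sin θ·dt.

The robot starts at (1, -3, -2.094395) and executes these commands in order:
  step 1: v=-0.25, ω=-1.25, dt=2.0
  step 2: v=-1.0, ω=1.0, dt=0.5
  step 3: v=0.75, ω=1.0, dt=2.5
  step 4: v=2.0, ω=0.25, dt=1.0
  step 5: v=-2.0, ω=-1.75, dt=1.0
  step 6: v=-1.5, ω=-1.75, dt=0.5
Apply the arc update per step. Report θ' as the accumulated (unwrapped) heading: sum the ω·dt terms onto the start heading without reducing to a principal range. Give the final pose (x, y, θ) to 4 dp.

step 1: θ'=-4.5944 (R=0.2000) → pose (1.3718, -3.0765, -4.5944)
step 2: θ'=-4.0944 (R=-1.0000) → pose (1.5498, -3.5381, -4.0944)
step 3: θ'=-1.5944 (R=0.7500) → pose (0.1887, -3.9550, -1.5944)
step 4: θ'=-1.3444 (R=8.0000) → pose (0.3907, -5.9395, -1.3444)
step 5: θ'=-3.0944 (R=1.1429) → pose (1.4504, -4.5414, -3.0944)
step 6: θ'=-3.9694 (R=0.8571) → pose (2.1221, -4.8178, -3.9694)

(2.1221, -4.8178, -3.9694)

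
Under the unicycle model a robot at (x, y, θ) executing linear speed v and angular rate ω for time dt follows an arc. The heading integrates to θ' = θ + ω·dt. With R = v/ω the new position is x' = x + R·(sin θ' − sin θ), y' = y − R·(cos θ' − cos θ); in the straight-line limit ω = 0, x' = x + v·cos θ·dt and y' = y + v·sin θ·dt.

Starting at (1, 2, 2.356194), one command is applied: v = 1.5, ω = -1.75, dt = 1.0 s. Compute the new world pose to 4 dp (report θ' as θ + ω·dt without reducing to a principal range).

θ' = 2.3562 + -1.75·1.0 = 0.6062
R = v/ω = 1.5/-1.75 = -0.8571
x' = 1 + -0.8571·(sin 0.6062 − sin 2.3562) = 1.1177
y' = 2 − -0.8571·(cos 0.6062 − cos 2.3562) = 3.3105

(1.1177, 3.3105, 0.6062)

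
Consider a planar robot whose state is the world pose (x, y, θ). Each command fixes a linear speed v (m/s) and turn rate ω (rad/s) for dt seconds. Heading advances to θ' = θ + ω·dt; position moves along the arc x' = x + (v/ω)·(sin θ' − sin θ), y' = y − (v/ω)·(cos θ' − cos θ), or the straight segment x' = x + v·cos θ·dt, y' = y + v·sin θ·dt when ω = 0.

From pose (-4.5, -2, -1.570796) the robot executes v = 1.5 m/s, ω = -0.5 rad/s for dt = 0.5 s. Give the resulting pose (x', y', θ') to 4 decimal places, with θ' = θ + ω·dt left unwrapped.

θ' = -1.5708 + -0.5·0.5 = -1.8208
R = v/ω = 1.5/-0.5 = -3.0000
x' = -4.5 + -3.0000·(sin -1.8208 − sin -1.5708) = -4.5933
y' = -2 − -3.0000·(cos -1.8208 − cos -1.5708) = -2.7422

(-4.5933, -2.7422, -1.8208)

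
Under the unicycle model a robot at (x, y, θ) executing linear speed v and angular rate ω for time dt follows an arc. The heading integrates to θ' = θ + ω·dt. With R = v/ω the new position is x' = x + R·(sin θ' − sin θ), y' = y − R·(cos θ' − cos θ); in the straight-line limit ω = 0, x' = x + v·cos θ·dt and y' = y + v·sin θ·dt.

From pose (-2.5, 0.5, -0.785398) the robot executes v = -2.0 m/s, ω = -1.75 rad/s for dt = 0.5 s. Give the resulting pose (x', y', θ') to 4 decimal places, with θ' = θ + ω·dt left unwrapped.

(-2.8302, 1.4104, -1.6604)

θ' = -0.7854 + -1.75·0.5 = -1.6604
R = v/ω = -2.0/-1.75 = 1.1429
x' = -2.5 + 1.1429·(sin -1.6604 − sin -0.7854) = -2.8302
y' = 0.5 − 1.1429·(cos -1.6604 − cos -0.7854) = 1.4104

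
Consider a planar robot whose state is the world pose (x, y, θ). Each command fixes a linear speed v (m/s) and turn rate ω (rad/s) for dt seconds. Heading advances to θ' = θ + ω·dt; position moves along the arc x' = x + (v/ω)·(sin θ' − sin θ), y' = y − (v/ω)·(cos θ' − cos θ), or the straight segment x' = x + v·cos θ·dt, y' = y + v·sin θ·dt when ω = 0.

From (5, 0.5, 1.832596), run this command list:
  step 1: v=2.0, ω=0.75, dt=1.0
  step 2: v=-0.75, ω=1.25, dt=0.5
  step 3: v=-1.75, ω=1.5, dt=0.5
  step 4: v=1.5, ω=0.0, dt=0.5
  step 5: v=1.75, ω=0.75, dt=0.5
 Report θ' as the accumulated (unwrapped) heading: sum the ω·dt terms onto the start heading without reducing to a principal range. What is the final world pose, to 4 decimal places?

step 1: θ'=2.5826 (R=2.6667) → pose (3.8384, 2.0706, 2.5826)
step 2: θ'=3.2076 (R=-0.6000) → pose (4.1962, 1.9806, 3.2076)
step 3: θ'=3.9576 (R=-1.1667) → pose (4.9691, 2.3454, 3.9576)
step 4: θ'=3.9576 (straight) → pose (4.4552, 1.7991, 3.9576)
step 5: θ'=4.3326 (R=2.3333) → pose (3.9878, 1.0654, 4.3326)

(3.9878, 1.0654, 4.3326)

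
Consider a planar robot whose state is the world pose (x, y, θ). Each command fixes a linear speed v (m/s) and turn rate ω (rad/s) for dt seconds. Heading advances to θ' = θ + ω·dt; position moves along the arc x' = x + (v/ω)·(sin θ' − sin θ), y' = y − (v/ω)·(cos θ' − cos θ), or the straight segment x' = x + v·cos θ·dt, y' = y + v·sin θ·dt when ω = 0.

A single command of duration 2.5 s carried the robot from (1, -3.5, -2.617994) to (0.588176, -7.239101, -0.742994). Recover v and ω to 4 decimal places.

Δθ = -0.742994 − -2.617994 = 1.875000
ω = Δθ/dt = 1.875000/2.5 = 0.7500
R = −Δy/(cos θ' − cos θ) = 2.3333
v = R·ω = 2.3333·0.7500 = 1.7500

v = 1.7500, ω = 0.7500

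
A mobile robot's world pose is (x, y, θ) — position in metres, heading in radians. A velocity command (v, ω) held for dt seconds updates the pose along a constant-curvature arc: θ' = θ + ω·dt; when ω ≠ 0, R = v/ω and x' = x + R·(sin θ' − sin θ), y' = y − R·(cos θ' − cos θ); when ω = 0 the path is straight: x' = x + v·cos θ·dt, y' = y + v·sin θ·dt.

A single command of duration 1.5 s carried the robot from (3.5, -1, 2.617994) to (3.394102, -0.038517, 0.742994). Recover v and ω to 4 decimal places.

v = 0.7500, ω = -1.2500

Δθ = 0.742994 − 2.617994 = -1.875000
ω = Δθ/dt = -1.875000/1.5 = -1.2500
R = −Δy/(cos θ' − cos θ) = -0.6000
v = R·ω = -0.6000·-1.2500 = 0.7500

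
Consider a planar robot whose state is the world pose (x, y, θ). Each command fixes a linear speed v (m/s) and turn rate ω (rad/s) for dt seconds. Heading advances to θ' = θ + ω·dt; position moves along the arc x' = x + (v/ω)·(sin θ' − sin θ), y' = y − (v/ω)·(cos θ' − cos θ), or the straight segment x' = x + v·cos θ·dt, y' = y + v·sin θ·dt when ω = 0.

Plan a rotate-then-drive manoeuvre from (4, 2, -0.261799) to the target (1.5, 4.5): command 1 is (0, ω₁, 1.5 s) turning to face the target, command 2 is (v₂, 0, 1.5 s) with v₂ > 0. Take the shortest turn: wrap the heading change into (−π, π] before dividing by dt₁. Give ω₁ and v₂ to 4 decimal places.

heading to target = atan2(4.5−2, 1.5−4) = 2.3562
Δθ = wrap(2.3562 − -0.2618) = 2.6180; ω₁ = Δθ/dt₁ = 1.7453
distance = √((1.5−4)² + (4.5−2)²) = 3.5355; v₂ = distance/dt₂ = 2.3570

ω₁ = 1.7453, v₂ = 2.3570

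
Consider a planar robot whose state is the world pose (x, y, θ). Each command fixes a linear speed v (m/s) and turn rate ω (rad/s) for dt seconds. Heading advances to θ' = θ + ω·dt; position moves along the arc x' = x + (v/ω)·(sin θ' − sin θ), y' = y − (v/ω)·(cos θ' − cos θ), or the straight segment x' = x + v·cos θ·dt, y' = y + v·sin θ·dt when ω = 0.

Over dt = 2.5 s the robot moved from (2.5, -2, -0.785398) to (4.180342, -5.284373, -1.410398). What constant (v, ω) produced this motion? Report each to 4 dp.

v = 1.5000, ω = -0.2500

Δθ = -1.410398 − -0.785398 = -0.625000
ω = Δθ/dt = -0.625000/2.5 = -0.2500
R = −Δy/(cos θ' − cos θ) = -6.0000
v = R·ω = -6.0000·-0.2500 = 1.5000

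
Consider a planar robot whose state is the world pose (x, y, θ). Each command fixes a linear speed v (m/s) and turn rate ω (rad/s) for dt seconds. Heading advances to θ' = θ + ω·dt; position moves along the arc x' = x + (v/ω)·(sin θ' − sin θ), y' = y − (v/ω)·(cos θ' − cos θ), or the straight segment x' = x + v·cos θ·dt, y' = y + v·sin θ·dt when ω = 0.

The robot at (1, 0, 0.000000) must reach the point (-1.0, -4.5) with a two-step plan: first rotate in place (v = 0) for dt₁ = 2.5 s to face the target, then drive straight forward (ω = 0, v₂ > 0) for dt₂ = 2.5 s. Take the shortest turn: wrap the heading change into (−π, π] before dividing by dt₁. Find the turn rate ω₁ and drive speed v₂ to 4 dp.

heading to target = atan2(-4.5−0, -1−1) = -1.9890
Δθ = wrap(-1.9890 − 0.0000) = -1.9890; ω₁ = Δθ/dt₁ = -0.7956
distance = √((-1−1)² + (-4.5−0)²) = 4.9244; v₂ = distance/dt₂ = 1.9698

ω₁ = -0.7956, v₂ = 1.9698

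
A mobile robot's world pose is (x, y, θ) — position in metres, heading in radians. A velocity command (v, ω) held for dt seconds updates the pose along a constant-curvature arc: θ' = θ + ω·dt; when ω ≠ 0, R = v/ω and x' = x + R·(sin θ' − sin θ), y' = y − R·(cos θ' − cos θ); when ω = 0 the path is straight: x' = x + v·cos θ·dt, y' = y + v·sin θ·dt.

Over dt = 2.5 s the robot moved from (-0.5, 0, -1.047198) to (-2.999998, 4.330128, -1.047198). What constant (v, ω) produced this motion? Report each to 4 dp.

Δθ = -1.047198 − -1.047198 = 0.000000
ω = Δθ/dt = 0.000000/2.5 = 0.0000
ω = 0 → v = (Δx·cos θ + Δy·sin θ)/dt = -2.0000

v = -2.0000, ω = 0.0000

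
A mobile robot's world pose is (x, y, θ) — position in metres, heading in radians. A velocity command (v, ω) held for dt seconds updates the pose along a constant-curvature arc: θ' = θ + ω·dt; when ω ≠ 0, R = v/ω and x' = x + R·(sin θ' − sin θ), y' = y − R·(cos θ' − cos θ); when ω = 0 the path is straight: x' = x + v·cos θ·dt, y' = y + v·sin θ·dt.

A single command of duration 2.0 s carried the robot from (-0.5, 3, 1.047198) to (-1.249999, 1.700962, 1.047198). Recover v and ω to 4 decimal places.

v = -0.7500, ω = 0.0000

Δθ = 1.047198 − 1.047198 = 0.000000
ω = Δθ/dt = 0.000000/2.0 = 0.0000
ω = 0 → v = (Δx·cos θ + Δy·sin θ)/dt = -0.7500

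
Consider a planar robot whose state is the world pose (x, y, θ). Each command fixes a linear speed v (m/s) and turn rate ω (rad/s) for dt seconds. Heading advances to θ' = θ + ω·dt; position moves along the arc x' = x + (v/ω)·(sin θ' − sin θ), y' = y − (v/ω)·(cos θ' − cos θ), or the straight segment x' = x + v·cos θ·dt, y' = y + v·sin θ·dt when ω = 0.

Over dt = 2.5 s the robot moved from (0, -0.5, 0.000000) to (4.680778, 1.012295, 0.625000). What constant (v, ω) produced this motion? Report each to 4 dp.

v = 2.0000, ω = 0.2500

Δθ = 0.625000 − 0.000000 = 0.625000
ω = Δθ/dt = 0.625000/2.5 = 0.2500
R = Δx/(sin θ' − sin θ) = 8.0000
v = R·ω = 8.0000·0.2500 = 2.0000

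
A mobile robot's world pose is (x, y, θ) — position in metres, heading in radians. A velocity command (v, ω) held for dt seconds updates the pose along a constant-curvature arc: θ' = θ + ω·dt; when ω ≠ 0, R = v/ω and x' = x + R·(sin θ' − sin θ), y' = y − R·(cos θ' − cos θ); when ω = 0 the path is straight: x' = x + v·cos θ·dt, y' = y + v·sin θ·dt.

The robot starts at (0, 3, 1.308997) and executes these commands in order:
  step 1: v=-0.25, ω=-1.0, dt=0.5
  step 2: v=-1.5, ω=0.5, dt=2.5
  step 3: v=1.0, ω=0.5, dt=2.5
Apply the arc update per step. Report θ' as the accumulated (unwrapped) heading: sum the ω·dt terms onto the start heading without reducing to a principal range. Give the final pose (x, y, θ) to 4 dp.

step 1: θ'=0.8090 (R=0.2500) → pose (-0.0606, 2.8921, 0.8090)
step 2: θ'=2.0590 (R=-3.0000) → pose (-0.5393, -0.5856, 2.0590)
step 3: θ'=3.3090 (R=2.0000) → pose (-2.6389, 0.4483, 3.3090)

(-2.6389, 0.4483, 3.3090)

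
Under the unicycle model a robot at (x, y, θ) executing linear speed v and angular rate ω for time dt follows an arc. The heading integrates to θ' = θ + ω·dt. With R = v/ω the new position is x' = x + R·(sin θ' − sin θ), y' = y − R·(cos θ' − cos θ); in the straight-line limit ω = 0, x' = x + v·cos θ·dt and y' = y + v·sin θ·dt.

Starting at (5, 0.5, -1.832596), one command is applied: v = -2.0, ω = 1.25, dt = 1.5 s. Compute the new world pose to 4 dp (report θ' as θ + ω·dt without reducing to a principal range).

(3.3867, 2.5127, 0.0424)

θ' = -1.8326 + 1.25·1.5 = 0.0424
R = v/ω = -2.0/1.25 = -1.6000
x' = 5 + -1.6000·(sin 0.0424 − sin -1.8326) = 3.3867
y' = 0.5 − -1.6000·(cos 0.0424 − cos -1.8326) = 2.5127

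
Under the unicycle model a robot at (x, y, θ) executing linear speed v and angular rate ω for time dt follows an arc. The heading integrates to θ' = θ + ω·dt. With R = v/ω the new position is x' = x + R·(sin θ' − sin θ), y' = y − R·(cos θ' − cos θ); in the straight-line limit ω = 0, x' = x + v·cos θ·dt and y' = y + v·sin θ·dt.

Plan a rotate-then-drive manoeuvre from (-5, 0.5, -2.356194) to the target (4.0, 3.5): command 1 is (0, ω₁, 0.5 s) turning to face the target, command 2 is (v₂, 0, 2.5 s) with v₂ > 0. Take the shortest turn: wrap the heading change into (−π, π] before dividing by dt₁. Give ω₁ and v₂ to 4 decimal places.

ω₁ = 5.3559, v₂ = 3.7947

heading to target = atan2(3.5−0.5, 4−-5) = 0.3218
Δθ = wrap(0.3218 − -2.3562) = 2.6779; ω₁ = Δθ/dt₁ = 5.3559
distance = √((4−-5)² + (3.5−0.5)²) = 9.4868; v₂ = distance/dt₂ = 3.7947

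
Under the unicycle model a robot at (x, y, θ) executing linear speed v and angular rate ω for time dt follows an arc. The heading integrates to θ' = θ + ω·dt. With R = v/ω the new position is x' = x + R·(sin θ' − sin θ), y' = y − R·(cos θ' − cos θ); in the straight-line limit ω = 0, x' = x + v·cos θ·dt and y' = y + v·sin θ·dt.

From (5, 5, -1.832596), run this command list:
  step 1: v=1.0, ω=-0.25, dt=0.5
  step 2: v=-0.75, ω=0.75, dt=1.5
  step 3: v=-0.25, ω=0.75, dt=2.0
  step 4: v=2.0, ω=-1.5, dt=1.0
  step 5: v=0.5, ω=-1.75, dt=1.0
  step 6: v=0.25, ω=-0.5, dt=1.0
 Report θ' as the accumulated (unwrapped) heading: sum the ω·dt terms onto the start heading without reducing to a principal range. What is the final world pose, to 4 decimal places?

step 1: θ'=-1.9576 (R=-4.0000) → pose (4.8408, 4.5264, -1.9576)
step 2: θ'=-0.8326 (R=-1.0000) → pose (4.6543, 5.5766, -0.8326)
step 3: θ'=0.6674 (R=-0.3333) → pose (4.2015, 5.6140, 0.6674)
step 4: θ'=-0.8326 (R=-1.3333) → pose (6.0130, 5.4641, -0.8326)
step 5: θ'=-2.5826 (R=-0.2857) → pose (5.9532, 5.0296, -2.5826)
step 6: θ'=-3.0826 (R=-0.5000) → pose (5.7175, 4.9543, -3.0826)

(5.7175, 4.9543, -3.0826)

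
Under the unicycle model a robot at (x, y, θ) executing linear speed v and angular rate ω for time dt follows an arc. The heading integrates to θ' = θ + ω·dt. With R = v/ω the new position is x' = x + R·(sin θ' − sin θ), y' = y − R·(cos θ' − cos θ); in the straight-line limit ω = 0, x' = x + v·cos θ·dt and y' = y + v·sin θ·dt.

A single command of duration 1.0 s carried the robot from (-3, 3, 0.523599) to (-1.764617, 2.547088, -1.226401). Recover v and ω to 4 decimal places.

Δθ = -1.226401 − 0.523599 = -1.750000
ω = Δθ/dt = -1.750000/1.0 = -1.7500
R = Δx/(sin θ' − sin θ) = -0.8571
v = R·ω = -0.8571·-1.7500 = 1.5000

v = 1.5000, ω = -1.7500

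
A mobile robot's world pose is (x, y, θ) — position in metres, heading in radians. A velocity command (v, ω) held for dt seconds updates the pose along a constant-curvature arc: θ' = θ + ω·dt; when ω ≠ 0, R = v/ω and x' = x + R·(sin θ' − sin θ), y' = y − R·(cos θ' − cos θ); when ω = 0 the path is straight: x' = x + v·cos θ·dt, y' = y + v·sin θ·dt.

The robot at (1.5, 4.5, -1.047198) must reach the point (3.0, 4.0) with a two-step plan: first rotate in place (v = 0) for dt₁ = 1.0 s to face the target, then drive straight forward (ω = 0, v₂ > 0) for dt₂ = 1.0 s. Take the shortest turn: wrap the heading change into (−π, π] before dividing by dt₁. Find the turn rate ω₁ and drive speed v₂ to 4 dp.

ω₁ = 0.7254, v₂ = 1.5811

heading to target = atan2(4−4.5, 3−1.5) = -0.3218
Δθ = wrap(-0.3218 − -1.0472) = 0.7254; ω₁ = Δθ/dt₁ = 0.7254
distance = √((3−1.5)² + (4−4.5)²) = 1.5811; v₂ = distance/dt₂ = 1.5811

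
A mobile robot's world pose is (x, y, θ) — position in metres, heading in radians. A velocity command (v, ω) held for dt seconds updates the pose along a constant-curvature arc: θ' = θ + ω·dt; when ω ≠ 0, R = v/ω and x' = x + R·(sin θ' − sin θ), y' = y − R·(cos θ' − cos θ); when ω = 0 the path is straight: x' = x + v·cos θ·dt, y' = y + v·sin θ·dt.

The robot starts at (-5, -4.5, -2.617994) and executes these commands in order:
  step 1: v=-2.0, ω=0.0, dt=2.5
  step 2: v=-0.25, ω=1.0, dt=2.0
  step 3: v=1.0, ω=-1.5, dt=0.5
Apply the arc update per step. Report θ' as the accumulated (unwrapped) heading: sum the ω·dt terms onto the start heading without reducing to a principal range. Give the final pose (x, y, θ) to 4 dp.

step 1: θ'=-2.6180 (straight) → pose (-0.6699, -2.0000, -2.6180)
step 2: θ'=-0.6180 (R=-0.2500) → pose (-0.6500, -1.5797, -0.6180)
step 3: θ'=-1.3680 (R=-0.6667) → pose (-0.3833, -1.9888, -1.3680)

(-0.3833, -1.9888, -1.3680)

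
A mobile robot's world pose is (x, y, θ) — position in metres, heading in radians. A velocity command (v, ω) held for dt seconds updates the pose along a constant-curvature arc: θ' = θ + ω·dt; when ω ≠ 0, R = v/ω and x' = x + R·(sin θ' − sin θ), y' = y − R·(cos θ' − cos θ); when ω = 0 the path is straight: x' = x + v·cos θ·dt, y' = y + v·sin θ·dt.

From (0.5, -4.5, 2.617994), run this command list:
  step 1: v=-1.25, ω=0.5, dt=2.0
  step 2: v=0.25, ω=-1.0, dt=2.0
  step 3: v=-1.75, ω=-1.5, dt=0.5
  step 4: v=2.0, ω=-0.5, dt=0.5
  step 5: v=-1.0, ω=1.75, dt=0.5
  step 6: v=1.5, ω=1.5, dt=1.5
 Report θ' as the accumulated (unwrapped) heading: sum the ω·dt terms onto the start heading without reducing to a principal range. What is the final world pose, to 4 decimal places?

(1.1901, -3.9996, 3.7430)

step 1: θ'=3.6180 (R=-2.5000) → pose (2.8965, -4.5566, 3.6180)
step 2: θ'=1.6180 (R=-0.2500) → pose (2.5321, -4.3462, 1.6180)
step 3: θ'=0.8680 (R=1.1667) → pose (2.2569, -5.1553, 0.8680)
step 4: θ'=0.6180 (R=-4.0000) → pose (2.9915, -4.4806, 0.6180)
step 5: θ'=1.4930 (R=-0.5714) → pose (2.7528, -4.9019, 1.4930)
step 6: θ'=3.7430 (R=1.0000) → pose (1.1901, -3.9996, 3.7430)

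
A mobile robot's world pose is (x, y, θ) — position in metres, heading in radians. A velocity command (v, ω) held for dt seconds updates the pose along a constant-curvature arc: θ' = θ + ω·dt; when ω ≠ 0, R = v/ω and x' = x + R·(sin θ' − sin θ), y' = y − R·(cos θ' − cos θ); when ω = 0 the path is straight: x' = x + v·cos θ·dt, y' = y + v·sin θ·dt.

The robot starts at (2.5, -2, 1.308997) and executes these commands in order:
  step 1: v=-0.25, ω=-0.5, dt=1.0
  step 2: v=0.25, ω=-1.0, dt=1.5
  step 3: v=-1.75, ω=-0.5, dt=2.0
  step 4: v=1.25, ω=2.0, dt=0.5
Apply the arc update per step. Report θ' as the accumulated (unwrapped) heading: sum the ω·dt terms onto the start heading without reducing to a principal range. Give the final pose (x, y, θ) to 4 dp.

(1.6971, 0.3647, -0.6910)

step 1: θ'=0.8090 (R=0.5000) → pose (2.3788, -2.2157, 0.8090)
step 2: θ'=-0.6910 (R=-0.2500) → pose (2.7191, -2.1956, -0.6910)
step 3: θ'=-1.6910 (R=3.5000) → pose (1.4749, 0.9212, -1.6910)
step 4: θ'=-0.6910 (R=0.6250) → pose (1.6971, 0.3647, -0.6910)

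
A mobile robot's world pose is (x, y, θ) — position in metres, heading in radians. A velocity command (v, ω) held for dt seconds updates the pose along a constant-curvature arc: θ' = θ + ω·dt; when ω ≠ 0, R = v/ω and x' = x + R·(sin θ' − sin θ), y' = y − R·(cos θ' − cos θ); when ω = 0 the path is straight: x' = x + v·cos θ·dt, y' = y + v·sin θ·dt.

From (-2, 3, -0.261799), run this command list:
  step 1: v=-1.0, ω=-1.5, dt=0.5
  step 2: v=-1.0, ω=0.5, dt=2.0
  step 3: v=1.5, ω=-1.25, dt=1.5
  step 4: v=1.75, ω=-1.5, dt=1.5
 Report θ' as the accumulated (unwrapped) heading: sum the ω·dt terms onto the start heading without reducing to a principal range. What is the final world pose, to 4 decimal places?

(-5.0258, 2.3843, -4.1368)

step 1: θ'=-1.0118 (R=0.6667) → pose (-2.3926, 3.2904, -1.0118)
step 2: θ'=-0.0118 (R=-2.0000) → pose (-4.0646, 4.2296, -0.0118)
step 3: θ'=-1.8868 (R=-1.2000) → pose (-2.9382, 2.6567, -1.8868)
step 4: θ'=-4.1368 (R=-1.1667) → pose (-5.0258, 2.3843, -4.1368)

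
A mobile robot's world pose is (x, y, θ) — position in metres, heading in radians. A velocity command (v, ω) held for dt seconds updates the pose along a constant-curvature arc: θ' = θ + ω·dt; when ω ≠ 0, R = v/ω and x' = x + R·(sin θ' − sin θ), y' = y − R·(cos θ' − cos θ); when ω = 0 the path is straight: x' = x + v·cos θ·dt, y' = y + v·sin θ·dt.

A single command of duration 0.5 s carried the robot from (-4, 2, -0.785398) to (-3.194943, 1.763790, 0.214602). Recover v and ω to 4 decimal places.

Δθ = 0.214602 − -0.785398 = 1.000000
ω = Δθ/dt = 1.000000/0.5 = 2.0000
R = Δx/(sin θ' − sin θ) = 0.8750
v = R·ω = 0.8750·2.0000 = 1.7500

v = 1.7500, ω = 2.0000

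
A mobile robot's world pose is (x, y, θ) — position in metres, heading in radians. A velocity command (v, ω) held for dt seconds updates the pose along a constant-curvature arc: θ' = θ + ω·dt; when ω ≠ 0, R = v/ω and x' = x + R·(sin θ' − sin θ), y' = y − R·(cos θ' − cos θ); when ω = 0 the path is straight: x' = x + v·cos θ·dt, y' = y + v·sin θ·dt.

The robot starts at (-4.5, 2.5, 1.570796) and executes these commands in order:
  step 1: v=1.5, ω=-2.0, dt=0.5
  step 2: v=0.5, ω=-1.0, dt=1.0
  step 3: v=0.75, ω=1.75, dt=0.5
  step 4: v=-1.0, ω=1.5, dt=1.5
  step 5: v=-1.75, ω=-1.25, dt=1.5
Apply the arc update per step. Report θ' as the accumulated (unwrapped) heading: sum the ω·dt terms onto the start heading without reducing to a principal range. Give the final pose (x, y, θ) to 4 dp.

(-2.8931, -0.2525, 0.8208)

step 1: θ'=0.5708 (R=-0.7500) → pose (-4.1552, 3.1311, 0.5708)
step 2: θ'=-0.4292 (R=-0.5000) → pose (-3.6770, 3.1650, -0.4292)
step 3: θ'=0.4458 (R=0.4286) → pose (-3.3139, 3.1680, 0.4458)
step 4: θ'=2.6958 (R=-0.6667) → pose (-3.3139, 1.9650, 2.6958)
step 5: θ'=0.8208 (R=1.4000) → pose (-2.8931, -0.2525, 0.8208)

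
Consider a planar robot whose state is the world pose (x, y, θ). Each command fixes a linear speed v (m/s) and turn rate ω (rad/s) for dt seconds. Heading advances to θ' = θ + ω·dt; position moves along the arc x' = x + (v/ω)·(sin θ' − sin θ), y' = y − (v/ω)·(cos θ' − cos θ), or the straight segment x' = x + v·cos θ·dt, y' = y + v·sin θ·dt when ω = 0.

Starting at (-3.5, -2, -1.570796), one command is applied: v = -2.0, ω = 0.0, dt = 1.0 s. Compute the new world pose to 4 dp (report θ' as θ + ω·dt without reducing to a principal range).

(-3.5000, 0.0000, -1.5708)

θ' = -1.5708 + 0.0·1.0 = -1.5708
ω = 0 → straight: x' = -3.5 + -2.0·cos(-1.5708)·1.0 = -3.5000
y' = -2 + -2.0·sin(-1.5708)·1.0 = 0.0000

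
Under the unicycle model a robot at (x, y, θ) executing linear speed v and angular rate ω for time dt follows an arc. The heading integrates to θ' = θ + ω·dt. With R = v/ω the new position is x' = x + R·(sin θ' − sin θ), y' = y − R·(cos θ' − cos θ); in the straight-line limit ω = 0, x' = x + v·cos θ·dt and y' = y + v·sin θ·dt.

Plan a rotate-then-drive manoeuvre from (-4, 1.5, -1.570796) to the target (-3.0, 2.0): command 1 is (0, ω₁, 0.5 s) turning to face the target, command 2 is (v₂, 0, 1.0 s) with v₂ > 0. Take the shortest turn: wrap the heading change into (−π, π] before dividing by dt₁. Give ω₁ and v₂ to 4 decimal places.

heading to target = atan2(2−1.5, -3−-4) = 0.4636
Δθ = wrap(0.4636 − -1.5708) = 2.0344; ω₁ = Δθ/dt₁ = 4.0689
distance = √((-3−-4)² + (2−1.5)²) = 1.1180; v₂ = distance/dt₂ = 1.1180

ω₁ = 4.0689, v₂ = 1.1180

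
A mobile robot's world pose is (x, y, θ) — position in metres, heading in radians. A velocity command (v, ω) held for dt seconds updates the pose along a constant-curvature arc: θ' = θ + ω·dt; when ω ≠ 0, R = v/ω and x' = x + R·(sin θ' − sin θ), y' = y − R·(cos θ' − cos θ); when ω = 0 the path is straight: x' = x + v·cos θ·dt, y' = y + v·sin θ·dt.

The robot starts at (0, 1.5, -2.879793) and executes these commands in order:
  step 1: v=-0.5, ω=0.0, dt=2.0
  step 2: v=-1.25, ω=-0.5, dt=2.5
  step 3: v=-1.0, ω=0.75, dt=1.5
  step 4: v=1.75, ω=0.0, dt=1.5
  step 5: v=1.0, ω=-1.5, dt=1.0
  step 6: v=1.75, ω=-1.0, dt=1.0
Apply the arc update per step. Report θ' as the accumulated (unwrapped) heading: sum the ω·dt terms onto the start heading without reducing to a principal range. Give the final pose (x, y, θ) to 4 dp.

step 1: θ'=-2.8798 (straight) → pose (0.9659, 1.7588, -2.8798)
step 2: θ'=-4.1298 (R=2.5000) → pose (3.7006, 0.7195, -4.1298)
step 3: θ'=-3.0048 (R=-1.3333) → pose (4.9958, 0.1322, -3.0048)
step 4: θ'=-3.0048 (straight) → pose (2.3953, -0.2258, -3.0048)
step 5: θ'=-4.5048 (R=-0.6667) → pose (1.6520, 0.2973, -4.5048)
step 6: θ'=-5.5048 (R=-1.7500) → pose (2.1357, 1.9040, -5.5048)

(2.1357, 1.9040, -5.5048)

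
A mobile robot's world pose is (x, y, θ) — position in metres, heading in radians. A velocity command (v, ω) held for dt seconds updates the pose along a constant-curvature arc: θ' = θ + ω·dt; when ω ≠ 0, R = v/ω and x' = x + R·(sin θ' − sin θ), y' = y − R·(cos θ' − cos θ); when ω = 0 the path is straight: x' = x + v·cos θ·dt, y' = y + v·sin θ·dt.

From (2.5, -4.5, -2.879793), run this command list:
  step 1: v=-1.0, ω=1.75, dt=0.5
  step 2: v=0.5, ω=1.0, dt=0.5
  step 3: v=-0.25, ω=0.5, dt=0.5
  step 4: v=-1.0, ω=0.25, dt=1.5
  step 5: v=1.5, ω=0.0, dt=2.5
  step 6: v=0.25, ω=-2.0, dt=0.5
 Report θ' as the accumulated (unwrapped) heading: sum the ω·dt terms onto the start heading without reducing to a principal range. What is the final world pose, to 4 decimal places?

(4.4948, -6.0104, -1.8798)

step 1: θ'=-2.0048 (R=-0.5714) → pose (2.8706, -4.1883, -2.0048)
step 2: θ'=-1.5048 (R=0.5000) → pose (2.8253, -4.4316, -1.5048)
step 3: θ'=-1.2548 (R=-0.5000) → pose (2.8016, -4.3091, -1.2548)
step 4: θ'=-0.8798 (R=-4.0000) → pose (2.0821, -3.0030, -0.8798)
step 5: θ'=-0.8798 (straight) → pose (4.4720, -5.8928, -0.8798)
step 6: θ'=-1.8798 (R=-0.1250) → pose (4.4948, -6.0104, -1.8798)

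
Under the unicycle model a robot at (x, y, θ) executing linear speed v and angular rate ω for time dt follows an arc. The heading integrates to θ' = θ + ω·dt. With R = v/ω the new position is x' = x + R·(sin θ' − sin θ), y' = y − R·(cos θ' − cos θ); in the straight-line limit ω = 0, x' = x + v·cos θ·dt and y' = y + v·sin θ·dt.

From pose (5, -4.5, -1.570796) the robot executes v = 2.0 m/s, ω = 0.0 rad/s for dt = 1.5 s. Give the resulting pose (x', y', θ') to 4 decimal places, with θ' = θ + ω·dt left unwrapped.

(5.0000, -7.5000, -1.5708)

θ' = -1.5708 + 0.0·1.5 = -1.5708
ω = 0 → straight: x' = 5 + 2.0·cos(-1.5708)·1.5 = 5.0000
y' = -4.5 + 2.0·sin(-1.5708)·1.5 = -7.5000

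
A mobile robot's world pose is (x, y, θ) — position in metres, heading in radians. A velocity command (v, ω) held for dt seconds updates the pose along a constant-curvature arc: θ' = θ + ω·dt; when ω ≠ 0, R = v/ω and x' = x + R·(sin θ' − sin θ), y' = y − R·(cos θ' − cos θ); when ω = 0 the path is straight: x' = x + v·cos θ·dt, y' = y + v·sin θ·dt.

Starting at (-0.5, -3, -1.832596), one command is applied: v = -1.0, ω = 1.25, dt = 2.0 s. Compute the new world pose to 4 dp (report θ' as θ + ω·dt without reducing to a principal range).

θ' = -1.8326 + 1.25·2.0 = 0.6674
R = v/ω = -1.0/1.25 = -0.8000
x' = -0.5 + -0.8000·(sin 0.6674 − sin -1.8326) = -1.7679
y' = -3 − -0.8000·(cos 0.6674 − cos -1.8326) = -2.1646

(-1.7679, -2.1646, 0.6674)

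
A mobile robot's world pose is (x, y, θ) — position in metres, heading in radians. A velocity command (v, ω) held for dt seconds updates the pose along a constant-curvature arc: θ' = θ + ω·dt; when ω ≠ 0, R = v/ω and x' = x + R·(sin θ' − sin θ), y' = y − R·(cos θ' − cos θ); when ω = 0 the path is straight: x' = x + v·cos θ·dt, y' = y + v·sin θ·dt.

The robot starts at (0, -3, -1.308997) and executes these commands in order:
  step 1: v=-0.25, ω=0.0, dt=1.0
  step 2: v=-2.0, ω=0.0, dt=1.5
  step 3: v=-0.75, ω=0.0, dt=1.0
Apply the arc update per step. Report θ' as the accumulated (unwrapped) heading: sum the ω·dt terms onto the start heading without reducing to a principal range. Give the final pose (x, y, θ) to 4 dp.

step 1: θ'=-1.3090 (straight) → pose (-0.0647, -2.7585, -1.3090)
step 2: θ'=-1.3090 (straight) → pose (-0.8412, 0.1393, -1.3090)
step 3: θ'=-1.3090 (straight) → pose (-1.0353, 0.8637, -1.3090)

(-1.0353, 0.8637, -1.3090)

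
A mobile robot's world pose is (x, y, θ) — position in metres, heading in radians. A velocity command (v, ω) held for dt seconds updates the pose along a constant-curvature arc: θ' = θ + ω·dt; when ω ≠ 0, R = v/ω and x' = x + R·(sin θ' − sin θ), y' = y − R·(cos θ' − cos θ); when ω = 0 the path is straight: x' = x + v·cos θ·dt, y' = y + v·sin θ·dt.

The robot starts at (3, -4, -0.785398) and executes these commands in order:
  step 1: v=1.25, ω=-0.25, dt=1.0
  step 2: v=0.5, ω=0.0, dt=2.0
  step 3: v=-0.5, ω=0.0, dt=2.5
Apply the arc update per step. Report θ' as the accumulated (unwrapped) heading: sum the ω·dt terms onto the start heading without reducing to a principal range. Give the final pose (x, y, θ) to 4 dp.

(3.6372, -4.7696, -1.0354)

step 1: θ'=-1.0354 (R=-5.0000) → pose (3.7648, -4.9846, -1.0354)
step 2: θ'=-1.0354 (straight) → pose (4.2750, -5.8447, -1.0354)
step 3: θ'=-1.0354 (straight) → pose (3.6372, -4.7696, -1.0354)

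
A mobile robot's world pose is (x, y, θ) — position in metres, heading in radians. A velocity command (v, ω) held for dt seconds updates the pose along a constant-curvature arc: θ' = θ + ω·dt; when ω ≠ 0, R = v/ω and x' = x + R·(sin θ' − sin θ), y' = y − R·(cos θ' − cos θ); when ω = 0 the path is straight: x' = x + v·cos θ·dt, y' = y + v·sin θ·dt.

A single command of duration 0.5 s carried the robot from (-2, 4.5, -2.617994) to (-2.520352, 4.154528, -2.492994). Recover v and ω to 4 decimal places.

v = 1.2500, ω = 0.2500

Δθ = -2.492994 − -2.617994 = 0.125000
ω = Δθ/dt = 0.125000/0.5 = 0.2500
R = Δx/(sin θ' − sin θ) = 5.0000
v = R·ω = 5.0000·0.2500 = 1.2500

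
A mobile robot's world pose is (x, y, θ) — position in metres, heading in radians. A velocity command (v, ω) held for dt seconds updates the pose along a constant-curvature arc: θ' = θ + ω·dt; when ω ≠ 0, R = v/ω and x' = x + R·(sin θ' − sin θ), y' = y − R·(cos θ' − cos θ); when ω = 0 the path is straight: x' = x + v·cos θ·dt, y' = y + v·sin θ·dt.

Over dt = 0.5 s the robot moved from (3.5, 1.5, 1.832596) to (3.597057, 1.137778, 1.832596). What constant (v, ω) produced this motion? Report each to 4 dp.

v = -0.7500, ω = 0.0000

Δθ = 1.832596 − 1.832596 = 0.000000
ω = Δθ/dt = 0.000000/0.5 = 0.0000
ω = 0 → v = (Δx·cos θ + Δy·sin θ)/dt = -0.7500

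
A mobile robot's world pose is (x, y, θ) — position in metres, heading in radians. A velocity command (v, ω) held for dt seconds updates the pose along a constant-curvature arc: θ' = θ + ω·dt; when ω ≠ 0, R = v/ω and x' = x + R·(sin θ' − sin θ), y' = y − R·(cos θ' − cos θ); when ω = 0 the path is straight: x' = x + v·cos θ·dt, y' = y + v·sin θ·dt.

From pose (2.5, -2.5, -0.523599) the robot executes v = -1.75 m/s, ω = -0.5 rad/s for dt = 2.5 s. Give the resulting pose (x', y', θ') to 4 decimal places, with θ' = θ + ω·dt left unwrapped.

(0.8217, 1.2360, -1.7736)

θ' = -0.5236 + -0.5·2.5 = -1.7736
R = v/ω = -1.75/-0.5 = 3.5000
x' = 2.5 + 3.5000·(sin -1.7736 − sin -0.5236) = 0.8217
y' = -2.5 − 3.5000·(cos -1.7736 − cos -0.5236) = 1.2360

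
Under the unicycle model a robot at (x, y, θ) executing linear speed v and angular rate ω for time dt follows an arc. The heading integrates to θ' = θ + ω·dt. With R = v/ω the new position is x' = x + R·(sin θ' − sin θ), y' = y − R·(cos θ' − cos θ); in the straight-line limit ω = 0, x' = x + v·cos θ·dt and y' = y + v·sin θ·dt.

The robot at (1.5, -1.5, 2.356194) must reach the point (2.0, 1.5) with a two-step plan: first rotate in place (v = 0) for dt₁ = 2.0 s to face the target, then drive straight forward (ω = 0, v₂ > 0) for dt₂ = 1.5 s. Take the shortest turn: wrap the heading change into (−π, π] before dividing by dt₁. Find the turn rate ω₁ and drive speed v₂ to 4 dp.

heading to target = atan2(1.5−-1.5, 2−1.5) = 1.4056
Δθ = wrap(1.4056 − 2.3562) = -0.9505; ω₁ = Δθ/dt₁ = -0.4753
distance = √((2−1.5)² + (1.5−-1.5)²) = 3.0414; v₂ = distance/dt₂ = 2.0276

ω₁ = -0.4753, v₂ = 2.0276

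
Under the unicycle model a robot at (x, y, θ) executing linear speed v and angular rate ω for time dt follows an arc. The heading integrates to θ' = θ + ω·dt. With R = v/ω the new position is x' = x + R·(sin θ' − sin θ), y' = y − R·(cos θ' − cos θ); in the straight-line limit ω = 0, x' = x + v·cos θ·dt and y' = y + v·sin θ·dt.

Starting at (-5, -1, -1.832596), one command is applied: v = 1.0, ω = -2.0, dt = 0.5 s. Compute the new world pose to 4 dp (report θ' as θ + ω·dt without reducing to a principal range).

(-5.3309, -1.3469, -2.8326)

θ' = -1.8326 + -2.0·0.5 = -2.8326
R = v/ω = 1.0/-2.0 = -0.5000
x' = -5 + -0.5000·(sin -2.8326 − sin -1.8326) = -5.3309
y' = -1 − -0.5000·(cos -2.8326 − cos -1.8326) = -1.3469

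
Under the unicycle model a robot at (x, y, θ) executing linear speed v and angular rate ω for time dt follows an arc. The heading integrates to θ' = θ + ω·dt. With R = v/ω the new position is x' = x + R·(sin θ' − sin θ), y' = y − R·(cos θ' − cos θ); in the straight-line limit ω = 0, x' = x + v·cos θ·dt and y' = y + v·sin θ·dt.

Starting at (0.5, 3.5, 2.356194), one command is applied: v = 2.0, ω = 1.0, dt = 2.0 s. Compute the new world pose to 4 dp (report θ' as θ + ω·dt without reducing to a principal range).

(-2.7887, 2.7832, 4.3562)

θ' = 2.3562 + 1.0·2.0 = 4.3562
R = v/ω = 2.0/1.0 = 2.0000
x' = 0.5 + 2.0000·(sin 4.3562 − sin 2.3562) = -2.7887
y' = 3.5 − 2.0000·(cos 4.3562 − cos 2.3562) = 2.7832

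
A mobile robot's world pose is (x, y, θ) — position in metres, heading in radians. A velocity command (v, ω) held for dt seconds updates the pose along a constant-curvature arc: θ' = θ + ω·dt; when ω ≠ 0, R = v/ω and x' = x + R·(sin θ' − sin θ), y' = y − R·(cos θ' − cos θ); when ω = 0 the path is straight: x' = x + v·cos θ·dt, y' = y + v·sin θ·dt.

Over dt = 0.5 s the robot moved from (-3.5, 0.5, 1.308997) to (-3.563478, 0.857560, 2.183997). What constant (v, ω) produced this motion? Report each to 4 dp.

v = 0.7500, ω = 1.7500

Δθ = 2.183997 − 1.308997 = 0.875000
ω = Δθ/dt = 0.875000/0.5 = 1.7500
R = −Δy/(cos θ' − cos θ) = 0.4286
v = R·ω = 0.4286·1.7500 = 0.7500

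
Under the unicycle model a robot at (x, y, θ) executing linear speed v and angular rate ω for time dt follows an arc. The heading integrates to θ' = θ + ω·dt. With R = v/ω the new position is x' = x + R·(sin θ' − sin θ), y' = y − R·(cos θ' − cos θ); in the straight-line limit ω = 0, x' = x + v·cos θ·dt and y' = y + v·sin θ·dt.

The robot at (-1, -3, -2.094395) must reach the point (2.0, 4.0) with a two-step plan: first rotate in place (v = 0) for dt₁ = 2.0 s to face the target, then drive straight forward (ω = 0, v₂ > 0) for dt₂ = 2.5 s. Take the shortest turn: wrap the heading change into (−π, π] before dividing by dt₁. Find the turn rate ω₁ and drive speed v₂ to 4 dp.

heading to target = atan2(4−-3, 2−-1) = 1.1659
Δθ = wrap(1.1659 − -2.0944) = -3.0229; ω₁ = Δθ/dt₁ = -1.5114
distance = √((2−-1)² + (4−-3)²) = 7.6158; v₂ = distance/dt₂ = 3.0463

ω₁ = -1.5114, v₂ = 3.0463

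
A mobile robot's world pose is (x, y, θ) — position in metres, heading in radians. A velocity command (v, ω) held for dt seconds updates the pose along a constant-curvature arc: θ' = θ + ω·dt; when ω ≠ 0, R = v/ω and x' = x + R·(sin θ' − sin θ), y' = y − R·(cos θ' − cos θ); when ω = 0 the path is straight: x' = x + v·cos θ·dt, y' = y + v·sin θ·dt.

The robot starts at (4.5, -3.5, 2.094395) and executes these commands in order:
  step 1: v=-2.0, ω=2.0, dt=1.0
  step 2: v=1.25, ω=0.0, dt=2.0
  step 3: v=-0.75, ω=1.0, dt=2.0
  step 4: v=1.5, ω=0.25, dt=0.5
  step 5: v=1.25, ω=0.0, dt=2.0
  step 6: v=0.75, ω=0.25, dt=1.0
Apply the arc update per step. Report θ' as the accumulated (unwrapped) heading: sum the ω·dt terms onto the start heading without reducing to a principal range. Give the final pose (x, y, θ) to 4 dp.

(8.2471, -4.6538, 6.4694)

step 1: θ'=4.0944 (R=-1.0000) → pose (6.1811, -3.5794, 4.0944)
step 2: θ'=4.0944 (straight) → pose (4.7326, -5.6170, 4.0944)
step 3: θ'=6.0944 (R=-0.7500) → pose (4.2620, -4.4458, 6.0944)
step 4: θ'=6.2194 (R=6.0000) → pose (5.0056, -4.5402, 6.2194)
step 5: θ'=6.2194 (straight) → pose (7.5005, -4.6996, 6.2194)
step 6: θ'=6.4694 (R=3.0000) → pose (8.2471, -4.6538, 6.4694)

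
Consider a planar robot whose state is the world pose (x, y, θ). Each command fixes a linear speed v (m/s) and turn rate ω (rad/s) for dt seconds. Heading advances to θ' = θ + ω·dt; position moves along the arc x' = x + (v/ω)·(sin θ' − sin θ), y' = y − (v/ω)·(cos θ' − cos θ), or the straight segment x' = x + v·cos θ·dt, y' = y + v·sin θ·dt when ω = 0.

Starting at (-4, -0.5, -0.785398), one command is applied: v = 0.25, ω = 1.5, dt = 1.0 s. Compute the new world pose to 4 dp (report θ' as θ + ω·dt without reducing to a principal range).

(-3.7729, -0.5080, 0.7146)

θ' = -0.7854 + 1.5·1.0 = 0.7146
R = v/ω = 0.25/1.5 = 0.1667
x' = -4 + 0.1667·(sin 0.7146 − sin -0.7854) = -3.7729
y' = -0.5 − 0.1667·(cos 0.7146 − cos -0.7854) = -0.5080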